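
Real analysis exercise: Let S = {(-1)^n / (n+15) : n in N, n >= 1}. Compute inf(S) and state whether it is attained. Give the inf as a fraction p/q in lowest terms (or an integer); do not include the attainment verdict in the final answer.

Analysis:
- Values: -1/16, 1/17, -1/18, 1/19, -1/20, ...
- Positive terms (even n): 1/(2+15), 1/(4+15), ... decreasing -> max = 1/17 (n=2).
- Negative terms (odd n): -1/(1+15), -1/(3+15), ... increasing -> min = -1/16 (n=1).
- So sup = 1/17 (attained at n=2); inf = -1/16 (attained at n=1).
Conclusion: inf(S) = -1/16, attained in S.

-1/16


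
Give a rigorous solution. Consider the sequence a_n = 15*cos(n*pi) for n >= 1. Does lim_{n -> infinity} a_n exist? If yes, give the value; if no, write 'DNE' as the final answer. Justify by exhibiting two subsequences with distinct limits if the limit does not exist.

Examine the behaviour of a_n along subsequences.
cos(n*pi) = (-1)^n, so a_n = 15*(-1)^n. a_{2k} = 15 -> 15. a_{2k+1} = -15 -> -15.
Since these two subsequential limits are 15 and -15, distinct, the full sequence cannot converge (a convergent sequence has all subsequences tending to the same limit). So lim a_n does not exist.

DNE


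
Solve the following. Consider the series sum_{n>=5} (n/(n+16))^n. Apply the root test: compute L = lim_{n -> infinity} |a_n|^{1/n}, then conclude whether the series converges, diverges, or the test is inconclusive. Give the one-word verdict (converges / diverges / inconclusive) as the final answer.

Let a_n denote the general term. Form |a_n|^(1/n) and simplify:
|a_n|^(1/n) = n/(n + 16)
Take the limit as n -> infinity: L = 1.
Since L = 1, the root test is inconclusive. (In fact a_n = (n/(n+16))^n -> e^(-16) != 0, so the nth-term test shows divergence; but the root test itself gives no conclusion.)

inconclusive


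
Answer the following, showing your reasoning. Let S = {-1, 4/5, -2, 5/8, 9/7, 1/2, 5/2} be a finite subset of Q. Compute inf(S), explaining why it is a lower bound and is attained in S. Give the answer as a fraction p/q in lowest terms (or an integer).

S is finite, so inf(S) = min(S).
Sorted increasing:
-2, -1, 1/2, 5/8, 4/5, 9/7, 5/2
The extremum is -2.
For every x in S, x >= -2. And -2 is in S, so it is attained.
Therefore inf(S) = -2.

-2


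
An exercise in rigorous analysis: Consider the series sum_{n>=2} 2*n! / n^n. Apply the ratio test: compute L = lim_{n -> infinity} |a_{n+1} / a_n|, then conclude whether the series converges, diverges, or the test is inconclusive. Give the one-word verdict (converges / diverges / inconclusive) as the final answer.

Let a_n denote the general term. Form the ratio a_{n+1}/a_n and simplify:
a_{n+1}/a_n = (n/(n + 1))^n
Take the limit as n -> infinity: L = exp(-1).
Since L = exp(-1) < 1, the ratio test implies the series converges.

converges


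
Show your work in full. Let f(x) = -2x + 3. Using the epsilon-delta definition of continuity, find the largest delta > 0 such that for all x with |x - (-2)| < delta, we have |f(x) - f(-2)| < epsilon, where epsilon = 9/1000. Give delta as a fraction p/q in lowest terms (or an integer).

We compute f(-2) = -2*(-2) + 3 = 7.
|f(x) - f(-2)| = |-2x + 3 - (7)| = |-2(x - (-2))| = 2|x - (-2)|.
We need 2|x - (-2)| < 9/1000, i.e. |x - (-2)| < 9/1000 / 2 = 9/2000.
So any delta <= 9/2000 works. Conversely, if delta > 9/2000, then x = -2 + 9/2000 satisfies |x - (-2)| = 9/2000 < delta but |f(x) - f(-2)| = 2 * 9/2000 = 9/1000, which is not < 9/1000; so no larger delta works.
Hence the largest such delta is 9/2000.

9/2000


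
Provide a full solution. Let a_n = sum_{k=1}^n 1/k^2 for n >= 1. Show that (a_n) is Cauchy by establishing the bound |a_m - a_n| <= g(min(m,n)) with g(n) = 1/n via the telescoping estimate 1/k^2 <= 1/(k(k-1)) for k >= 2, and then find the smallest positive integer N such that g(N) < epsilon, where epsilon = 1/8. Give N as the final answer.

For m > n >= 1: |a_m - a_n| = sum_{k=n+1}^m 1/k^2.
Use 1/k^2 <= 1/(k(k-1)) = 1/(k-1) - 1/k for k >= 2:
sum_{k=n+1}^m 1/k^2 <= sum_{k=n+1}^m (1/(k-1) - 1/k) = 1/n - 1/m <= 1/n.
By symmetry the same bound holds with n,m swapped, so |a_m - a_n| <= 1/min(m,n) = g(min(m,n)). Since g(n) -> 0, (a_n) is Cauchy.
Now solve g(N) < 1/8: 1/N < 1/8 <=> N > 1/(1/8) = 8.
The smallest integer strictly greater than 8 is N = 9.
Check: g(9) = 1/9 < 1/8; g(8) = 1/8 >= 1/8. So N = 9.

9


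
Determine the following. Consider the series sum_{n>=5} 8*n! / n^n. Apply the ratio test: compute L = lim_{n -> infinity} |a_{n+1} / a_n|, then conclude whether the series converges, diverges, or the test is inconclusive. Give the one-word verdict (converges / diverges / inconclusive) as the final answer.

Let a_n denote the general term. Form the ratio a_{n+1}/a_n and simplify:
a_{n+1}/a_n = (n/(n + 1))^n
Take the limit as n -> infinity: L = exp(-1).
Since L = exp(-1) < 1, the ratio test implies the series converges.

converges


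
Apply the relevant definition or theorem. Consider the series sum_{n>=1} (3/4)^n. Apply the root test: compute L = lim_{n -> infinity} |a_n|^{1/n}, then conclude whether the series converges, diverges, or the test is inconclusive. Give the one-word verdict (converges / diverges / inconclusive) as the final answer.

Let a_n denote the general term. Form |a_n|^(1/n) and simplify:
|a_n|^(1/n) = 3/4
Take the limit as n -> infinity: L = 3/4.
Since L = 3/4 < 1, the root test implies convergence.

converges


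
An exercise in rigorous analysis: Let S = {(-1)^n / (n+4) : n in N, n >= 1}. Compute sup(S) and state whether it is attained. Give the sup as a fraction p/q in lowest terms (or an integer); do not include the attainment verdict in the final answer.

Analysis:
- Values: -1/5, 1/6, -1/7, 1/8, -1/9, ...
- Positive terms (even n): 1/(2+4), 1/(4+4), ... decreasing -> max = 1/6 (n=2).
- Negative terms (odd n): -1/(1+4), -1/(3+4), ... increasing -> min = -1/5 (n=1).
- So sup = 1/6 (attained at n=2); inf = -1/5 (attained at n=1).
Conclusion: sup(S) = 1/6, attained in S.

1/6


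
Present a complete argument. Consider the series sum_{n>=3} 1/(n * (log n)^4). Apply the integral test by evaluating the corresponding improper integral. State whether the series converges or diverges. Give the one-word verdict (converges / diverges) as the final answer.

Let f(x) = 1/(x*log(x)^4). Then f is positive, continuous, and decreasing on [3, infinity), so the integral test applies.
Compute the improper integral int_{3}^infinity f(x) dx:
  antiderivative F(x) = -1/(3*log(x)^3).
  F(x) -> 0 as x -> infinity.  int = 0 - F(3) = 1/(3*log(3)^3) < infinity. By the integral test, the series converges.

converges


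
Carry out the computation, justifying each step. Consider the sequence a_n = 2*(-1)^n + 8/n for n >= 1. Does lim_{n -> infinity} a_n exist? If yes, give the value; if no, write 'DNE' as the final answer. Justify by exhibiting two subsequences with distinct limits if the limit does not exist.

Examine the behaviour of a_n along subsequences.
a_{2k} = 2 + 8/(2k) -> 2. a_{2k+1} = -2 + 8/(2k+1) -> -2.
Since these two subsequential limits are 2 and -2, distinct, the full sequence cannot converge (a convergent sequence has all subsequences tending to the same limit). So lim a_n does not exist.

DNE


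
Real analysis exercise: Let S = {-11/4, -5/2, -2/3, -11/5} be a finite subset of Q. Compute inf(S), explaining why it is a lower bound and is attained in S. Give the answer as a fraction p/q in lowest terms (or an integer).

S is finite, so inf(S) = min(S).
Sorted increasing:
-11/4, -5/2, -11/5, -2/3
The extremum is -11/4.
For every x in S, x >= -11/4. And -11/4 is in S, so it is attained.
Therefore inf(S) = -11/4.

-11/4


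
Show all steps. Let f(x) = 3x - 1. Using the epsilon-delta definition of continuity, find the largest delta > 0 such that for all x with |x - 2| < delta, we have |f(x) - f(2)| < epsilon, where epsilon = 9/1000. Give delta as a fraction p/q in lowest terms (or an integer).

We compute f(2) = 3*(2) - 1 = 5.
|f(x) - f(2)| = |3x - 1 - (5)| = |3(x - 2)| = 3|x - 2|.
We need 3|x - 2| < 9/1000, i.e. |x - 2| < 9/1000 / 3 = 3/1000.
So any delta <= 3/1000 works. Conversely, if delta > 3/1000, then x = 2 + 3/1000 satisfies |x - 2| = 3/1000 < delta but |f(x) - f(2)| = 3 * 3/1000 = 9/1000, which is not < 9/1000; so no larger delta works.
Hence the largest such delta is 3/1000.

3/1000


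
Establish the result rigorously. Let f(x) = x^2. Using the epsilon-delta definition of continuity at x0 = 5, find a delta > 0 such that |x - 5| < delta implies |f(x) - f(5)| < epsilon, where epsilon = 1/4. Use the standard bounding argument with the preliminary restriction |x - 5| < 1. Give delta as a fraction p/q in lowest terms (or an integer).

Factor: |x^2 - (5)^2| = |x - 5| * |x + 5|.
Impose |x - 5| < 1 first. Then |x + 5| = |(x - 5) + 2*(5)| <= |x - 5| + 2*|5| < 1 + 10 = 11.
So |x^2 - (5)^2| < delta * 11.
We need delta * 11 <= 1/4, i.e. delta <= 1/4/11 = 1/44.
Since 1/44 < 1, this is tighter than 1; take delta = 1/44.
So delta = 1/44 works.

1/44


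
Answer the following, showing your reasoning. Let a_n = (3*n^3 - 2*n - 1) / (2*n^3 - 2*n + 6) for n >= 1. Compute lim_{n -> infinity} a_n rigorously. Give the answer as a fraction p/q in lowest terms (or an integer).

Divide numerator and denominator by n^3, the highest power:
numerator / n^3 = 3 - 2/n^2 - 1/n^3
denominator / n^3 = 2 - 2/n^2 + 6/n^3
As n -> infinity, all terms of the form c/n^k (k >= 1) tend to 0.
So numerator / n^3 -> 3 and denominator / n^3 -> 2.
Therefore lim a_n = 3/2.

3/2


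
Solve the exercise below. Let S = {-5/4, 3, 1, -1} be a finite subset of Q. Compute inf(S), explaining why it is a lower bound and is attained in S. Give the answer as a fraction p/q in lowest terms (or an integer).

S is finite, so inf(S) = min(S).
Sorted increasing:
-5/4, -1, 1, 3
The extremum is -5/4.
For every x in S, x >= -5/4. And -5/4 is in S, so it is attained.
Therefore inf(S) = -5/4.

-5/4


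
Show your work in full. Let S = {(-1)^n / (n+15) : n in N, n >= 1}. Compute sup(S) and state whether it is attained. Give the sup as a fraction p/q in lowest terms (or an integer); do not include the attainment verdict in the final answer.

Analysis:
- Values: -1/16, 1/17, -1/18, 1/19, -1/20, ...
- Positive terms (even n): 1/(2+15), 1/(4+15), ... decreasing -> max = 1/17 (n=2).
- Negative terms (odd n): -1/(1+15), -1/(3+15), ... increasing -> min = -1/16 (n=1).
- So sup = 1/17 (attained at n=2); inf = -1/16 (attained at n=1).
Conclusion: sup(S) = 1/17, attained in S.

1/17


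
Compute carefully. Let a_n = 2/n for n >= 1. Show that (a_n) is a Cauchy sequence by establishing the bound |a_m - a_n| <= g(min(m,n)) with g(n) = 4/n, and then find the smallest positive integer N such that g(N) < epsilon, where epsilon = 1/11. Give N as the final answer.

For any m, n >= 1, by the triangle inequality:
|a_m - a_n| = |2/m - 2/n| <= 2*1/m + 2*1/n <= 4/min(m,n).
So g(n) = 4/n bounds the Cauchy difference. Since g(n) -> 0, (a_n) is Cauchy.
Now solve g(N) < 1/11: 4/N < 1/11 <=> N > 4 / (1/11) = 44.
The smallest integer strictly greater than 44 is N = 45.
Check: g(45) = 4/45 = 4/45 < 1/11; g(44) = 1/11 >= 1/11. So N = 45.

45


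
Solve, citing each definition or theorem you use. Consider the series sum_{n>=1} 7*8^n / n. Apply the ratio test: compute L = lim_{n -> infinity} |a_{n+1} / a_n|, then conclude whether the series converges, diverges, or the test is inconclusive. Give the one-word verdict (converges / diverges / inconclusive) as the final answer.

Let a_n denote the general term. Form the ratio a_{n+1}/a_n and simplify:
a_{n+1}/a_n = 8*n/(n + 1)
Take the limit as n -> infinity: L = 8.
Since L = 8 > 1 (or L = infinity), the ratio test implies the series diverges.

diverges


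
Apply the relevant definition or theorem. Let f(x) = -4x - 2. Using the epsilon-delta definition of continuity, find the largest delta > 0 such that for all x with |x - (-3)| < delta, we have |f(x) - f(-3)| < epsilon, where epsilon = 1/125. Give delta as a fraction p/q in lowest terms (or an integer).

We compute f(-3) = -4*(-3) - 2 = 10.
|f(x) - f(-3)| = |-4x - 2 - (10)| = |-4(x - (-3))| = 4|x - (-3)|.
We need 4|x - (-3)| < 1/125, i.e. |x - (-3)| < 1/125 / 4 = 1/500.
So any delta <= 1/500 works. Conversely, if delta > 1/500, then x = -3 + 1/500 satisfies |x - (-3)| = 1/500 < delta but |f(x) - f(-3)| = 4 * 1/500 = 1/125, which is not < 1/125; so no larger delta works.
Hence the largest such delta is 1/500.

1/500


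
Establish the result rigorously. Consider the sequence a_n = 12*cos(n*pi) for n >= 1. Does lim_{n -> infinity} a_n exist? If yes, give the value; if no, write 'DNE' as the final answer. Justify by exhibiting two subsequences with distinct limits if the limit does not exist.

Examine the behaviour of a_n along subsequences.
cos(n*pi) = (-1)^n, so a_n = 12*(-1)^n. a_{2k} = 12 -> 12. a_{2k+1} = -12 -> -12.
Since these two subsequential limits are 12 and -12, distinct, the full sequence cannot converge (a convergent sequence has all subsequences tending to the same limit). So lim a_n does not exist.

DNE


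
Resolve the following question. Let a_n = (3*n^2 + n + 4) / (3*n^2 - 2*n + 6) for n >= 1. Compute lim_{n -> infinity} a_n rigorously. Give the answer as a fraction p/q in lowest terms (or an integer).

Divide numerator and denominator by n^2, the highest power:
numerator / n^2 = 3 + 1/n + 4/n^2
denominator / n^2 = 3 - 2/n + 6/n^2
As n -> infinity, all terms of the form c/n^k (k >= 1) tend to 0.
So numerator / n^2 -> 3 and denominator / n^2 -> 3.
Therefore lim a_n = 1.

1


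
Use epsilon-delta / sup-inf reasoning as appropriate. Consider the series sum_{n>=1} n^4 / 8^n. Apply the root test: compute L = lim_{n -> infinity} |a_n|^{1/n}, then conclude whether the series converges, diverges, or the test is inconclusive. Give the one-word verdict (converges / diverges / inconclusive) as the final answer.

Let a_n denote the general term. Form |a_n|^(1/n) and simplify:
|a_n|^(1/n) = n^(4/n)/8
Take the limit as n -> infinity: L = 1/8.
Since L = 1/8 < 1, the root test implies convergence.

converges


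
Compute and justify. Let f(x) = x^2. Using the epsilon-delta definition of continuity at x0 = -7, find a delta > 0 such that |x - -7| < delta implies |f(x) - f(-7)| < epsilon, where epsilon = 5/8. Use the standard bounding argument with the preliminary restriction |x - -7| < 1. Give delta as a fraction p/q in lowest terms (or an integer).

Factor: |x^2 - (-7)^2| = |x - -7| * |x + -7|.
Impose |x - -7| < 1 first. Then |x + -7| = |(x - -7) + 2*(-7)| <= |x - -7| + 2*|-7| < 1 + 14 = 15.
So |x^2 - (-7)^2| < delta * 15.
We need delta * 15 <= 5/8, i.e. delta <= 5/8/15 = 1/24.
Since 1/24 < 1, this is tighter than 1; take delta = 1/24.
So delta = 1/24 works.

1/24


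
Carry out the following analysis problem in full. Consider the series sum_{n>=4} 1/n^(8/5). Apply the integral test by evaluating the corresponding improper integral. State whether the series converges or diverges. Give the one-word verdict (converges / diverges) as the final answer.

Let f(x) = x^(-8/5). Then f is positive, continuous, and decreasing on [4, infinity), so the integral test applies.
Compute the improper integral int_{4}^infinity f(x) dx:
  antiderivative F(x) = -5/(3*x^(3/5)).
  As x -> infinity, F(x) -> 0 (since p = 8/5 > 1).
  So int = F(infinity) - F(4) = 0 - (-5*2^(4/5)/12) = 5*2^(4/5)/12.
  Finite, so by the integral test, the series converges.

converges


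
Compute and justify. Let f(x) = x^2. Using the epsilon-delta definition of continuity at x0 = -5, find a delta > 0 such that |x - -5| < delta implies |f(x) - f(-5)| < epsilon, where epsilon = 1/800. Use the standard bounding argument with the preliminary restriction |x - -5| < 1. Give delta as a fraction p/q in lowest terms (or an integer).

Factor: |x^2 - (-5)^2| = |x - -5| * |x + -5|.
Impose |x - -5| < 1 first. Then |x + -5| = |(x - -5) + 2*(-5)| <= |x - -5| + 2*|-5| < 1 + 10 = 11.
So |x^2 - (-5)^2| < delta * 11.
We need delta * 11 <= 1/800, i.e. delta <= 1/800/11 = 1/8800.
Since 1/8800 < 1, this is tighter than 1; take delta = 1/8800.
So delta = 1/8800 works.

1/8800


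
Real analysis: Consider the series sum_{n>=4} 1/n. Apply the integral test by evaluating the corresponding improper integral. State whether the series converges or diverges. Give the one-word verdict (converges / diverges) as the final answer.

Let f(x) = 1/x. Then f is positive, continuous, and decreasing on [4, infinity), so the integral test applies.
Compute the improper integral int_{4}^infinity f(x) dx:
  antiderivative F(x) = log(x).
  As x -> infinity, log(x) -> infinity.
  So int = infinity - log(4) = infinity. By the integral test, the series diverges.

diverges


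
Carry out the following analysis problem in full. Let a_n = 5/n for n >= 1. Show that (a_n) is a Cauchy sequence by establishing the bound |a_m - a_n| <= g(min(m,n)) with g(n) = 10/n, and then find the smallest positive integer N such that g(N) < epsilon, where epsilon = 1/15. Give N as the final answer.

For any m, n >= 1, by the triangle inequality:
|a_m - a_n| = |5/m - 5/n| <= 5*1/m + 5*1/n <= 10/min(m,n).
So g(n) = 10/n bounds the Cauchy difference. Since g(n) -> 0, (a_n) is Cauchy.
Now solve g(N) < 1/15: 10/N < 1/15 <=> N > 10 / (1/15) = 150.
The smallest integer strictly greater than 150 is N = 151.
Check: g(151) = 10/151 = 10/151 < 1/15; g(150) = 1/15 >= 1/15. So N = 151.

151


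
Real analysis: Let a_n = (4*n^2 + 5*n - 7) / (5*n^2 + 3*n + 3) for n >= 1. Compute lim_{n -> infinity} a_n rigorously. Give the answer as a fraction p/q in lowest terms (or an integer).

Divide numerator and denominator by n^2, the highest power:
numerator / n^2 = 4 + 5/n - 7/n^2
denominator / n^2 = 5 + 3/n + 3/n^2
As n -> infinity, all terms of the form c/n^k (k >= 1) tend to 0.
So numerator / n^2 -> 4 and denominator / n^2 -> 5.
Therefore lim a_n = 4/5.

4/5


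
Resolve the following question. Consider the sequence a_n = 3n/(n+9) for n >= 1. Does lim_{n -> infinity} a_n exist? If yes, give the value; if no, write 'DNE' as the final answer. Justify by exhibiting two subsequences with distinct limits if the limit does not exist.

Examine the behaviour of a_n along subsequences.
Even-n subsequence a_{2k} = 3(2k)/(2k+9) -> 3. Odd-n subsequence a_{2k+1} = 3(2k+1)/(2k+10) -> 3. Both tend to 3, which suggests the limit is 3; verify directly.
|a_n - 3| = |3n - 3(n+9)| / (n+9) = 27/(n+9) < 27/n for every n >= 1.
Given epsilon > 0, choose a positive integer N > 27/epsilon. Then for all n >= N, |a_n - 3| < 27/n <= 27/N < epsilon.
So by the definition of the limit, lim a_n exists and equals 3.

3


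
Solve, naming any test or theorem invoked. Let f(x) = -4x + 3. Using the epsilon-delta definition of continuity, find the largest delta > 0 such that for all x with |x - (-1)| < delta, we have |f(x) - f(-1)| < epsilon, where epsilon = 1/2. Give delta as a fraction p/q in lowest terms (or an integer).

We compute f(-1) = -4*(-1) + 3 = 7.
|f(x) - f(-1)| = |-4x + 3 - (7)| = |-4(x - (-1))| = 4|x - (-1)|.
We need 4|x - (-1)| < 1/2, i.e. |x - (-1)| < 1/2 / 4 = 1/8.
So any delta <= 1/8 works. Conversely, if delta > 1/8, then x = -1 + 1/8 satisfies |x - (-1)| = 1/8 < delta but |f(x) - f(-1)| = 4 * 1/8 = 1/2, which is not < 1/2; so no larger delta works.
Hence the largest such delta is 1/8.

1/8


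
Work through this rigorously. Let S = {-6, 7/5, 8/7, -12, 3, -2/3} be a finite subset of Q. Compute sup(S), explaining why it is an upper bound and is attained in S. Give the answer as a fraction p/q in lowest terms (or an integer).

S is finite, so sup(S) = max(S).
Sorted decreasing:
3, 7/5, 8/7, -2/3, -6, -12
The extremum is 3.
For every x in S, x <= 3. And 3 is in S, so it is attained.
Therefore sup(S) = 3.

3


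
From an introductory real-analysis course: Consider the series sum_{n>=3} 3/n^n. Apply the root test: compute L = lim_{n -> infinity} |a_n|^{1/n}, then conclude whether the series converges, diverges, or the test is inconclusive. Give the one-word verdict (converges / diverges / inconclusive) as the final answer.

Let a_n denote the general term. Form |a_n|^(1/n) and simplify:
|a_n|^(1/n) = 3^(1/n)/n
Take the limit as n -> infinity: L = 0.
Since L = 0 < 1, the root test implies convergence.

converges


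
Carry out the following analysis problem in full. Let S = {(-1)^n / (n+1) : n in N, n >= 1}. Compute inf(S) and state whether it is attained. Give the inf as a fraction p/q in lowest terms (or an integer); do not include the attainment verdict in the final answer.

Analysis:
- Values: -1/2, 1/3, -1/4, 1/5, -1/6, ...
- Positive terms (even n): 1/(2+1), 1/(4+1), ... decreasing -> max = 1/3 (n=2).
- Negative terms (odd n): -1/(1+1), -1/(3+1), ... increasing -> min = -1/2 (n=1).
- So sup = 1/3 (attained at n=2); inf = -1/2 (attained at n=1).
Conclusion: inf(S) = -1/2, attained in S.

-1/2


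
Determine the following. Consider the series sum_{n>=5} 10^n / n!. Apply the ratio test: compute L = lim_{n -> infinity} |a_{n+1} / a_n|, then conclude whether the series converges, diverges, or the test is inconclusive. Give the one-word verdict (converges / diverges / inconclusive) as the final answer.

Let a_n denote the general term. Form the ratio a_{n+1}/a_n and simplify:
a_{n+1}/a_n = 10/(n + 1)
Take the limit as n -> infinity: L = 0.
Since L = 0 < 1, the ratio test implies the series converges.

converges


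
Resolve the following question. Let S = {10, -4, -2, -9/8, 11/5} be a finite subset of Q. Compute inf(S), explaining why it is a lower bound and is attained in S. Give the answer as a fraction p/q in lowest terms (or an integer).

S is finite, so inf(S) = min(S).
Sorted increasing:
-4, -2, -9/8, 11/5, 10
The extremum is -4.
For every x in S, x >= -4. And -4 is in S, so it is attained.
Therefore inf(S) = -4.

-4


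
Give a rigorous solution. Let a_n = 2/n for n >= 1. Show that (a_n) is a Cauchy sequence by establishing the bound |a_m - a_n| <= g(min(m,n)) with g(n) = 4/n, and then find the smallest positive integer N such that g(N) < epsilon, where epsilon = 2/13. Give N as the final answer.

For any m, n >= 1, by the triangle inequality:
|a_m - a_n| = |2/m - 2/n| <= 2*1/m + 2*1/n <= 4/min(m,n).
So g(n) = 4/n bounds the Cauchy difference. Since g(n) -> 0, (a_n) is Cauchy.
Now solve g(N) < 2/13: 4/N < 2/13 <=> N > 4 / (2/13) = 26.
The smallest integer strictly greater than 26 is N = 27.
Check: g(27) = 4/27 = 4/27 < 2/13; g(26) = 2/13 >= 2/13. So N = 27.

27


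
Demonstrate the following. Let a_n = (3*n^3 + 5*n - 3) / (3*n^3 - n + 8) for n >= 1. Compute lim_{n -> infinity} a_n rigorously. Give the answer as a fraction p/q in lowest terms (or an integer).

Divide numerator and denominator by n^3, the highest power:
numerator / n^3 = 3 + 5/n^2 - 3/n^3
denominator / n^3 = 3 - 1/n^2 + 8/n^3
As n -> infinity, all terms of the form c/n^k (k >= 1) tend to 0.
So numerator / n^3 -> 3 and denominator / n^3 -> 3.
Therefore lim a_n = 1.

1


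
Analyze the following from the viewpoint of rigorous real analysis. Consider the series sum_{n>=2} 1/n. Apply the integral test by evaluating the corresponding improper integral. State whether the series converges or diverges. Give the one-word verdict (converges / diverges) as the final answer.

Let f(x) = 1/x. Then f is positive, continuous, and decreasing on [2, infinity), so the integral test applies.
Compute the improper integral int_{2}^infinity f(x) dx:
  antiderivative F(x) = log(x).
  As x -> infinity, log(x) -> infinity.
  So int = infinity - log(2) = infinity. By the integral test, the series diverges.

diverges


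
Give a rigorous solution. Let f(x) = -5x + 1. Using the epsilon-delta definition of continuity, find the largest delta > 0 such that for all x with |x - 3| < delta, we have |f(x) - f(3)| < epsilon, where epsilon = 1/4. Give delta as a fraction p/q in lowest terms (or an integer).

We compute f(3) = -5*(3) + 1 = -14.
|f(x) - f(3)| = |-5x + 1 - (-14)| = |-5(x - 3)| = 5|x - 3|.
We need 5|x - 3| < 1/4, i.e. |x - 3| < 1/4 / 5 = 1/20.
So any delta <= 1/20 works. Conversely, if delta > 1/20, then x = 3 + 1/20 satisfies |x - 3| = 1/20 < delta but |f(x) - f(3)| = 5 * 1/20 = 1/4, which is not < 1/4; so no larger delta works.
Hence the largest such delta is 1/20.

1/20


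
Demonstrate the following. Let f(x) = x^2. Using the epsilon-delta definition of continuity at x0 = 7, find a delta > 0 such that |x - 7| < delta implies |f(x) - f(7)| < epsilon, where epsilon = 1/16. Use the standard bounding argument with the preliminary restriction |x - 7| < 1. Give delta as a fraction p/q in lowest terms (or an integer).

Factor: |x^2 - (7)^2| = |x - 7| * |x + 7|.
Impose |x - 7| < 1 first. Then |x + 7| = |(x - 7) + 2*(7)| <= |x - 7| + 2*|7| < 1 + 14 = 15.
So |x^2 - (7)^2| < delta * 15.
We need delta * 15 <= 1/16, i.e. delta <= 1/16/15 = 1/240.
Since 1/240 < 1, this is tighter than 1; take delta = 1/240.
So delta = 1/240 works.

1/240


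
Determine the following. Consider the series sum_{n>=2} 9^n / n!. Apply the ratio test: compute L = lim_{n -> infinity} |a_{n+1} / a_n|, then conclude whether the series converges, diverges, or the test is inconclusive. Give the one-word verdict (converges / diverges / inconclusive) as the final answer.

Let a_n denote the general term. Form the ratio a_{n+1}/a_n and simplify:
a_{n+1}/a_n = 9/(n + 1)
Take the limit as n -> infinity: L = 0.
Since L = 0 < 1, the ratio test implies the series converges.

converges


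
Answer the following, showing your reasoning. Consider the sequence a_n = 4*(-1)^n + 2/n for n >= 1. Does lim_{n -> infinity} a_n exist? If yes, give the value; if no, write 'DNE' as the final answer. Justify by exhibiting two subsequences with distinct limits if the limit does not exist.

Examine the behaviour of a_n along subsequences.
a_{2k} = 4 + 2/(2k) -> 4. a_{2k+1} = -4 + 2/(2k+1) -> -4.
Since these two subsequential limits are 4 and -4, distinct, the full sequence cannot converge (a convergent sequence has all subsequences tending to the same limit). So lim a_n does not exist.

DNE


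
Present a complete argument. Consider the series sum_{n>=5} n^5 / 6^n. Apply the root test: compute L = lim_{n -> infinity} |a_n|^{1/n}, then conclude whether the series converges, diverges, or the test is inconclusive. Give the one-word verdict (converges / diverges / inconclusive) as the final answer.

Let a_n denote the general term. Form |a_n|^(1/n) and simplify:
|a_n|^(1/n) = n^(5/n)/6
Take the limit as n -> infinity: L = 1/6.
Since L = 1/6 < 1, the root test implies convergence.

converges


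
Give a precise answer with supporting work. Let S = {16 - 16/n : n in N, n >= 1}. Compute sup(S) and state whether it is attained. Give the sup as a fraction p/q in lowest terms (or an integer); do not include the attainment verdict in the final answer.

Analysis:
- Values: 0, 8, 32/3, 12, ... strictly increasing.
- Minimum is 0 (n=1); inf = 0 (attained).
- 16 - 16/n -> 16 from below; sup = 16, not attained.
Conclusion: sup(S) = 16, not attained in S.

16


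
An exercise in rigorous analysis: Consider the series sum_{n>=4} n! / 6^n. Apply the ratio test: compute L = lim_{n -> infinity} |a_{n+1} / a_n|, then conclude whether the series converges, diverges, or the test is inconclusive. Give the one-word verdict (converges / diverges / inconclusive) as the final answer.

Let a_n denote the general term. Form the ratio a_{n+1}/a_n and simplify:
a_{n+1}/a_n = n/6 + 1/6
Take the limit as n -> infinity: L = infinity.
Since L = infinity > 1 (or L = infinity), the ratio test implies the series diverges.

diverges


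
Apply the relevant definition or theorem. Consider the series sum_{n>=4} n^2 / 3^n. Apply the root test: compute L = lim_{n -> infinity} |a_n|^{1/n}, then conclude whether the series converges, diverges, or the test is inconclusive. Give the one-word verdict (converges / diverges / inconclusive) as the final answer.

Let a_n denote the general term. Form |a_n|^(1/n) and simplify:
|a_n|^(1/n) = n^(2/n)/3
Take the limit as n -> infinity: L = 1/3.
Since L = 1/3 < 1, the root test implies convergence.

converges


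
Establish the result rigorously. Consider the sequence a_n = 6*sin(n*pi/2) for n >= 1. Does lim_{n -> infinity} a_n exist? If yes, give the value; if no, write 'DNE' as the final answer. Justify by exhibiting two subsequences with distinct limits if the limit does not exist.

Examine the behaviour of a_n along subsequences.
a_{4k+1} = 6*sin(pi/2 + 2k*pi) = 6 -> 6. a_{4k+3} = 6*sin(3pi/2 + 2k*pi) = -6 -> -6.
Since these two subsequential limits are 6 and -6, distinct, the full sequence cannot converge (a convergent sequence has all subsequences tending to the same limit). So lim a_n does not exist.

DNE


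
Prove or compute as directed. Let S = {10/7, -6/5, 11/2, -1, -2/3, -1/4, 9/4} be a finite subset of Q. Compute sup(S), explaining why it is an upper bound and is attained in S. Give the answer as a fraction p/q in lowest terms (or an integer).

S is finite, so sup(S) = max(S).
Sorted decreasing:
11/2, 9/4, 10/7, -1/4, -2/3, -1, -6/5
The extremum is 11/2.
For every x in S, x <= 11/2. And 11/2 is in S, so it is attained.
Therefore sup(S) = 11/2.

11/2


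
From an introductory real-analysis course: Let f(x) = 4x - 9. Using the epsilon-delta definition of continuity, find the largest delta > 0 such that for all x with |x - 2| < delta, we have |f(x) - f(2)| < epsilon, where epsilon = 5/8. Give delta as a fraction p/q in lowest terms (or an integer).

We compute f(2) = 4*(2) - 9 = -1.
|f(x) - f(2)| = |4x - 9 - (-1)| = |4(x - 2)| = 4|x - 2|.
We need 4|x - 2| < 5/8, i.e. |x - 2| < 5/8 / 4 = 5/32.
So any delta <= 5/32 works. Conversely, if delta > 5/32, then x = 2 + 5/32 satisfies |x - 2| = 5/32 < delta but |f(x) - f(2)| = 4 * 5/32 = 5/8, which is not < 5/8; so no larger delta works.
Hence the largest such delta is 5/32.

5/32


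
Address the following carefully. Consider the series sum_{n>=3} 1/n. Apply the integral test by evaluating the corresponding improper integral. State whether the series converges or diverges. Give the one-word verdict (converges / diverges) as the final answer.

Let f(x) = 1/x. Then f is positive, continuous, and decreasing on [3, infinity), so the integral test applies.
Compute the improper integral int_{3}^infinity f(x) dx:
  antiderivative F(x) = log(x).
  As x -> infinity, log(x) -> infinity.
  So int = infinity - log(3) = infinity. By the integral test, the series diverges.

diverges


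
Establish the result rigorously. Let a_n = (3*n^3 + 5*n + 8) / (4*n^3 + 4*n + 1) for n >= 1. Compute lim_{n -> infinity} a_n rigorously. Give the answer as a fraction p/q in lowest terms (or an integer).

Divide numerator and denominator by n^3, the highest power:
numerator / n^3 = 3 + 5/n^2 + 8/n^3
denominator / n^3 = 4 + 4/n^2 + n^(-3)
As n -> infinity, all terms of the form c/n^k (k >= 1) tend to 0.
So numerator / n^3 -> 3 and denominator / n^3 -> 4.
Therefore lim a_n = 3/4.

3/4


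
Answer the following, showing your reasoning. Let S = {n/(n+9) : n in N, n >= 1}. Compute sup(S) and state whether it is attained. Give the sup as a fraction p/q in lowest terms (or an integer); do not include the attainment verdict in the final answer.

Analysis:
- Values: 1/10, 2/11, 1/4, 4/13, ... strictly increasing.
- Minimum is 1/10 (n=1); inf = 1/10 (attained).
- n/(n+9) = 1 - 9/(n+9) -> 1 from below as n -> infinity, and never equals 1.
- So sup = 1 (not attained).
Conclusion: sup(S) = 1, not attained in S.

1


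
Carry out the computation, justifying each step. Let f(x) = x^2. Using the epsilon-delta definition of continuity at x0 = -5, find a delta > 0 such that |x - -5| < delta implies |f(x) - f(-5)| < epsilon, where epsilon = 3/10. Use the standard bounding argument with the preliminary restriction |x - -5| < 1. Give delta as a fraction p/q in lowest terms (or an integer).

Factor: |x^2 - (-5)^2| = |x - -5| * |x + -5|.
Impose |x - -5| < 1 first. Then |x + -5| = |(x - -5) + 2*(-5)| <= |x - -5| + 2*|-5| < 1 + 10 = 11.
So |x^2 - (-5)^2| < delta * 11.
We need delta * 11 <= 3/10, i.e. delta <= 3/10/11 = 3/110.
Since 3/110 < 1, this is tighter than 1; take delta = 3/110.
So delta = 3/110 works.

3/110


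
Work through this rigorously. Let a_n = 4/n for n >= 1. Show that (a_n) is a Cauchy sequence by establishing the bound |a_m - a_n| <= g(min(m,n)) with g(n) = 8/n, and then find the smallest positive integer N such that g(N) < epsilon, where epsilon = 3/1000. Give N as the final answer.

For any m, n >= 1, by the triangle inequality:
|a_m - a_n| = |4/m - 4/n| <= 4*1/m + 4*1/n <= 8/min(m,n).
So g(n) = 8/n bounds the Cauchy difference. Since g(n) -> 0, (a_n) is Cauchy.
Now solve g(N) < 3/1000: 8/N < 3/1000 <=> N > 8 / (3/1000) = 8000/3.
The smallest integer strictly greater than 8000/3 is N = 2667.
Check: g(2667) = 8/2667 = 8/2667 < 3/1000; g(2666) = 4/1333 >= 3/1000. So N = 2667.

2667


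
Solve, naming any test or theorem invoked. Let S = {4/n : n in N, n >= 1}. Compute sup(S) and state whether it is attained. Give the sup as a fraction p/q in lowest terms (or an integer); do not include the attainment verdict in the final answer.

Analysis:
- Values: 4, 2, 4/3, 1, ... strictly decreasing.
- The maximum is 4 (n=1); sup = 4 (attained).
- The set is bounded below by 0; 4/n -> 0 so 0 is the greatest lower bound.
- 0 is not in the set, so inf = 0 is not attained.
Conclusion: sup(S) = 4, attained in S.

4


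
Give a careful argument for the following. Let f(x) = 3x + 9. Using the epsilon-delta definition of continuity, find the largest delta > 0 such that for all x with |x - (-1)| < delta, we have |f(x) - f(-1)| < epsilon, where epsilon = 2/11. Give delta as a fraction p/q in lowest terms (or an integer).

We compute f(-1) = 3*(-1) + 9 = 6.
|f(x) - f(-1)| = |3x + 9 - (6)| = |3(x - (-1))| = 3|x - (-1)|.
We need 3|x - (-1)| < 2/11, i.e. |x - (-1)| < 2/11 / 3 = 2/33.
So any delta <= 2/33 works. Conversely, if delta > 2/33, then x = -1 + 2/33 satisfies |x - (-1)| = 2/33 < delta but |f(x) - f(-1)| = 3 * 2/33 = 2/11, which is not < 2/11; so no larger delta works.
Hence the largest such delta is 2/33.

2/33


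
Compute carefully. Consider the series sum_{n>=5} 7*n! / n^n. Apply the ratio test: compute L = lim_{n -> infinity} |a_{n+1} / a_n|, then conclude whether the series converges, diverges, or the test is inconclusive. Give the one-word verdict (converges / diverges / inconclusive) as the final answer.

Let a_n denote the general term. Form the ratio a_{n+1}/a_n and simplify:
a_{n+1}/a_n = (n/(n + 1))^n
Take the limit as n -> infinity: L = exp(-1).
Since L = exp(-1) < 1, the ratio test implies the series converges.

converges


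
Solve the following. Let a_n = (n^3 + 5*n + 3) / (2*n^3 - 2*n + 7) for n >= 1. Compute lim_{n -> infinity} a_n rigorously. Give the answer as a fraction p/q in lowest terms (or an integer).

Divide numerator and denominator by n^3, the highest power:
numerator / n^3 = 1 + 5/n^2 + 3/n^3
denominator / n^3 = 2 - 2/n^2 + 7/n^3
As n -> infinity, all terms of the form c/n^k (k >= 1) tend to 0.
So numerator / n^3 -> 1 and denominator / n^3 -> 2.
Therefore lim a_n = 1/2.

1/2


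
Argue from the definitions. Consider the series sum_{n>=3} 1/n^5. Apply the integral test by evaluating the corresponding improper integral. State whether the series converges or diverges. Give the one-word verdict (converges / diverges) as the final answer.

Let f(x) = x^(-5). Then f is positive, continuous, and decreasing on [3, infinity), so the integral test applies.
Compute the improper integral int_{3}^infinity f(x) dx:
  antiderivative F(x) = -1/(4*x^4).
  As x -> infinity, F(x) -> 0 (since p = 5 > 1).
  So int = F(infinity) - F(3) = 0 - (-1/324) = 1/324.
  Finite, so by the integral test, the series converges.

converges


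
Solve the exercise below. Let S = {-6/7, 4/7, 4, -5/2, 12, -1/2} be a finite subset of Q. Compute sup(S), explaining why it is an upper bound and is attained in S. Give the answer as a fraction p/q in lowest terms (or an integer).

S is finite, so sup(S) = max(S).
Sorted decreasing:
12, 4, 4/7, -1/2, -6/7, -5/2
The extremum is 12.
For every x in S, x <= 12. And 12 is in S, so it is attained.
Therefore sup(S) = 12.

12


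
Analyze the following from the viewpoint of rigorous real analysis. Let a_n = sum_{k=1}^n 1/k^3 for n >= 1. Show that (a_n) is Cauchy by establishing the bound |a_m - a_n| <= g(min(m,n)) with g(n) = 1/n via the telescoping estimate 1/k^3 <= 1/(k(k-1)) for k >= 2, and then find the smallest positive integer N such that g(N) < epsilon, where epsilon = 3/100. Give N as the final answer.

For m > n >= 1: |a_m - a_n| = sum_{k=n+1}^m 1/k^3.
Use 1/k^3 <= 1/(k(k-1)) = 1/(k-1) - 1/k for k >= 2 (which holds since k^3 >= k^2 >= k(k-1) for k >= 2):
sum_{k=n+1}^m 1/k^3 <= sum_{k=n+1}^m (1/(k-1) - 1/k) = 1/n - 1/m <= 1/n.
By symmetry the same bound holds with n,m swapped, so |a_m - a_n| <= 1/min(m,n) = g(min(m,n)). Since g(n) -> 0, (a_n) is Cauchy.
Now solve g(N) < 3/100: 1/N < 3/100 <=> N > 1/(3/100) = 100/3.
The smallest integer strictly greater than 100/3 is N = 34.
Check: g(34) = 1/34 < 3/100; g(33) = 1/33 >= 3/100. So N = 34.

34


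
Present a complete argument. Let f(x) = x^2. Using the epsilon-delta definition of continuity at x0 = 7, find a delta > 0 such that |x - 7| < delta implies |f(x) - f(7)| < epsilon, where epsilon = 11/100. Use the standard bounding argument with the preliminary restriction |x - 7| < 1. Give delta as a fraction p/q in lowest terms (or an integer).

Factor: |x^2 - (7)^2| = |x - 7| * |x + 7|.
Impose |x - 7| < 1 first. Then |x + 7| = |(x - 7) + 2*(7)| <= |x - 7| + 2*|7| < 1 + 14 = 15.
So |x^2 - (7)^2| < delta * 15.
We need delta * 15 <= 11/100, i.e. delta <= 11/100/15 = 11/1500.
Since 11/1500 < 1, this is tighter than 1; take delta = 11/1500.
So delta = 11/1500 works.

11/1500


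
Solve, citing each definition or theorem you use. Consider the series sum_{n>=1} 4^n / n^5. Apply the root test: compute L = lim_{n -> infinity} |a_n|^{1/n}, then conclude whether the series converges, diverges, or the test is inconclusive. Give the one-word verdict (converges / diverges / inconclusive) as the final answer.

Let a_n denote the general term. Form |a_n|^(1/n) and simplify:
|a_n|^(1/n) = 4/n^(5/n)
Take the limit as n -> infinity: L = 4.
Since L = 4 > 1, the root test implies divergence.

diverges


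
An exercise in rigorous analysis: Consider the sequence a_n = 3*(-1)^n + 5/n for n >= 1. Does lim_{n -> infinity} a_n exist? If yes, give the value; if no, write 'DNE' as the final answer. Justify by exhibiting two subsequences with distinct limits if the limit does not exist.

Examine the behaviour of a_n along subsequences.
a_{2k} = 3 + 5/(2k) -> 3. a_{2k+1} = -3 + 5/(2k+1) -> -3.
Since these two subsequential limits are 3 and -3, distinct, the full sequence cannot converge (a convergent sequence has all subsequences tending to the same limit). So lim a_n does not exist.

DNE


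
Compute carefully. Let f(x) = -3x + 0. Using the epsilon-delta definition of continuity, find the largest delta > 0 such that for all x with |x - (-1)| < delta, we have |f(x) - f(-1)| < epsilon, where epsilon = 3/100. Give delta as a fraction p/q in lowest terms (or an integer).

We compute f(-1) = -3*(-1) + 0 = 3.
|f(x) - f(-1)| = |-3x + 0 - (3)| = |-3(x - (-1))| = 3|x - (-1)|.
We need 3|x - (-1)| < 3/100, i.e. |x - (-1)| < 3/100 / 3 = 1/100.
So any delta <= 1/100 works. Conversely, if delta > 1/100, then x = -1 + 1/100 satisfies |x - (-1)| = 1/100 < delta but |f(x) - f(-1)| = 3 * 1/100 = 3/100, which is not < 3/100; so no larger delta works.
Hence the largest such delta is 1/100.

1/100


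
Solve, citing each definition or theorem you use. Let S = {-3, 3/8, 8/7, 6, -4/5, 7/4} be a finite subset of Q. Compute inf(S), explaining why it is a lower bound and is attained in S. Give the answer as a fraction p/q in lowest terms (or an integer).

S is finite, so inf(S) = min(S).
Sorted increasing:
-3, -4/5, 3/8, 8/7, 7/4, 6
The extremum is -3.
For every x in S, x >= -3. And -3 is in S, so it is attained.
Therefore inf(S) = -3.

-3


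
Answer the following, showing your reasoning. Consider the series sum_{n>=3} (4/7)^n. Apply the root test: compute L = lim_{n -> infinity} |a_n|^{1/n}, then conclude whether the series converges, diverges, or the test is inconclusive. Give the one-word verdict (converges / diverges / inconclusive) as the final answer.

Let a_n denote the general term. Form |a_n|^(1/n) and simplify:
|a_n|^(1/n) = 4/7
Take the limit as n -> infinity: L = 4/7.
Since L = 4/7 < 1, the root test implies convergence.

converges
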